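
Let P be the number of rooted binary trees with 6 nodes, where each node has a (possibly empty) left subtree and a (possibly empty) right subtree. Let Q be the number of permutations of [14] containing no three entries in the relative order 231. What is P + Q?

2674572

Rooted binary trees with 6 nodes (each child slot possibly empty) number C_6. So P = C_6 = 132.
For any fixed pattern of length 3, the pattern-avoiding permutations of [14] number C_14. So Q = C_14 = 2674440.
P + Q = 132 + 2674440 = 2674572.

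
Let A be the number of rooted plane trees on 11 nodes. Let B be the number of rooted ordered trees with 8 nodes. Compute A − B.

16367

A rooted plane tree on 11 nodes has 10 edges, and such trees are counted by C_10. So A = C_10 = 16796.
Rooted ordered (plane) trees on m nodes have m−1 edges and are counted by C_{m−1}; m = 8 gives C_7. So B = C_7 = 429.
A − B = 16796 − 429 = 16367.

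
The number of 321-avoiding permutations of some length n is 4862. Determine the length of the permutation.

Permutations of [n] avoiding a fixed length-3 pattern are counted by C_n, and C_9 = 4862.

9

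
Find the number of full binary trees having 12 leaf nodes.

A full binary tree with L leaves has L−1 internal nodes and is counted by C_{L−1}; L = 12 gives C_11.
C_11 = C(22,11)/12 = 705432/12 = 58786.

58786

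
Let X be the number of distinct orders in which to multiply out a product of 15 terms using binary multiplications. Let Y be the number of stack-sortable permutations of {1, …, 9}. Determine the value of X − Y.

2669578

Ways to associate a product of 15 factors correspond to binary trees on 15 leaves, so the count is C_14. So X = C_14 = 2674440.
Stack-sortable permutations are exactly the 231-avoiding ones, counted by C_n; here n = 9. So Y = C_9 = 4862.
X − Y = 2674440 − 4862 = 2669578.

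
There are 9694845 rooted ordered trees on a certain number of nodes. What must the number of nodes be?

Rooted ordered trees on m nodes are counted by C_{m−1}; 9694845 = C_15.
So the index is 15, and the number of nodes is 15 + 1 = 16.

16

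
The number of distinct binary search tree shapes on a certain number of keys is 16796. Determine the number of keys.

10

Binary search tree shapes on n keys are counted by C_n, and C_10 = 16796.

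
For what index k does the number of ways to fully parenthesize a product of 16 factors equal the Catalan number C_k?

Parenthesizations of m factors correspond to full binary trees with m leaves, counted by C_{m−1}; m = 16 gives C_15.

15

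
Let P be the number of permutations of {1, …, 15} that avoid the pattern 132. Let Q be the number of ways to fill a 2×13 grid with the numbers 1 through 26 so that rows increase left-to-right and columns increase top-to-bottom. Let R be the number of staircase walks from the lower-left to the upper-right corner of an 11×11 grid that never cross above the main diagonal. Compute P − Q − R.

Permutations of [n] avoiding any single length-3 pattern are counted by C_n; here n = 15. So P = C_15 = 9694845.
Standard Young tableaux of shape 2×n are counted by C_n; here n = 13. So Q = C_13 = 742900.
Sub-diagonal monotone paths from (0,0) to (11,11) biject with Dyck paths of semilength 11, giving C_11. So R = C_11 = 58786.
P − Q − R = 9694845 − 742900 − 58786 = 8893159.

8893159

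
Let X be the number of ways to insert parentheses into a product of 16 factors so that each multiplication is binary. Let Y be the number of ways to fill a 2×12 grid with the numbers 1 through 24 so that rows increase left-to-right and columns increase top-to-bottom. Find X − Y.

9486833

Parenthesizations of m factors correspond to full binary trees with m leaves, counted by C_{m−1}; m = 16 gives C_15. So X = C_15 = 9694845.
By the hook-length formula (or a Dyck-path bijection), SYT of shape 2×12 number C_12. So Y = C_12 = 208012.
X − Y = 9694845 − 208012 = 9486833.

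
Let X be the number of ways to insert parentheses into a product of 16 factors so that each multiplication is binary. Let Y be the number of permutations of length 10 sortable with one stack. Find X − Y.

Ways to associate a product of 16 factors correspond to binary trees on 16 leaves, so the count is C_15. So X = C_15 = 9694845.
Stack-sortable permutations are exactly the 231-avoiding ones, counted by C_n; here n = 10. So Y = C_10 = 16796.
X − Y = 9694845 − 16796 = 9678049.

9678049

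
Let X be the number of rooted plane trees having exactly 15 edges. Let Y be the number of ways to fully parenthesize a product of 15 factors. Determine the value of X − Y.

Rooted ordered trees with n edges are counted by C_n; here n = 15. So X = C_15 = 9694845.
Ways to associate a product of 15 factors correspond to binary trees on 15 leaves, so the count is C_14. So Y = C_14 = 2674440.
X − Y = 9694845 − 2674440 = 7020405.

7020405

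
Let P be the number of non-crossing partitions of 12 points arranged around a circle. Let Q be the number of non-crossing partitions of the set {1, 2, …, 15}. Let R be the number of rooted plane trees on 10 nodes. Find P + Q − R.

9897995

The non-crossing partitions of [12] form a lattice of size C_12. So P = C_12 = 208012.
Non-crossing partitions of an n-element set are counted by C_n; here n = 15. So Q = C_15 = 9694845.
A rooted plane tree on 10 nodes has 9 edges, and such trees are counted by C_9. So R = C_9 = 4862.
P + Q − R = 208012 + 9694845 − 4862 = 9897995.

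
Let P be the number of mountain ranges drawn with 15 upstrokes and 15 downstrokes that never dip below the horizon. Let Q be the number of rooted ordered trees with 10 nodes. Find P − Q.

9689983

Dyck paths of semilength n (length 2n) are counted by C_n; here n = 15. So P = C_15 = 9694845.
A rooted plane tree on 10 nodes has 9 edges, and such trees are counted by C_9. So Q = C_9 = 4862.
P − Q = 9694845 − 4862 = 9689983.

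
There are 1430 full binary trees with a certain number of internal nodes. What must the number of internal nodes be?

8

Full binary trees with n internal nodes are counted by C_n, and C_8 = 1430.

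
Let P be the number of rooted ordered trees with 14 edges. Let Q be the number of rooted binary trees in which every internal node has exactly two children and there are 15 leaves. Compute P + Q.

A rooted plane tree with 14 edges has 15 nodes, and the count is C_14. So P = C_14 = 2674440.
A full binary tree with L leaves has L−1 internal nodes and is counted by C_{L−1}; L = 15 gives C_14. So Q = C_14 = 2674440.
P + Q = 2674440 + 2674440 = 5348880.

5348880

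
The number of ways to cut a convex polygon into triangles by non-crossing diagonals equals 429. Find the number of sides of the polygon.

9

Triangulations of a convex m-gon are counted by C_{m−2}; 429 = C_7.
So m − 2 = 7, giving m = 9 sides.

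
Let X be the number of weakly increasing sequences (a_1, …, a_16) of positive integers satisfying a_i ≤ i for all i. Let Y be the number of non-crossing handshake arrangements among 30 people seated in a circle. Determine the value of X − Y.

25662825

Such sub-staircase sequences of length n are counted by C_n; here n = 16. So X = C_16 = 35357670.
With 30 = 2·15 people, non-crossing handshake pairings are non-crossing perfect matchings on a circle, counted by C_15. So Y = C_15 = 9694845.
X − Y = 35357670 − 9694845 = 25662825.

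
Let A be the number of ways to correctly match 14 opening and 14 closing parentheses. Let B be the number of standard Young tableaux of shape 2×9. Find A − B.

2669578

Balanced strings of n pairs of brackets are counted by C_n; here n = 14. So A = C_14 = 2674440.
Standard Young tableaux of shape 2×n are counted by C_n; here n = 9. So B = C_9 = 4862.
A − B = 2674440 − 4862 = 2669578.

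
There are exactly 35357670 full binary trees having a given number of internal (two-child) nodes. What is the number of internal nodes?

Full binary trees with n internal nodes are counted by C_n, and C_16 = 35357670.

16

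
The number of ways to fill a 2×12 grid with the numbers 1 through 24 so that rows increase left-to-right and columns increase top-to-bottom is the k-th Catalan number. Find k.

12

Standard Young tableaux of shape 2×n are counted by C_n; here n = 12.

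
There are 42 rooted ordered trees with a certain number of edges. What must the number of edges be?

5

Rooted ordered trees with n edges are counted by C_n. Since C_5 = 42, the index is 5.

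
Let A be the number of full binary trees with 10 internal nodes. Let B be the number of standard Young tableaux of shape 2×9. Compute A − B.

11934

The number of full binary trees on 10 internal nodes is the Catalan number C_10. So A = C_10 = 16796.
Standard Young tableaux of shape 2×n are counted by C_n; here n = 9. So B = C_9 = 4862.
A − B = 16796 − 4862 = 11934.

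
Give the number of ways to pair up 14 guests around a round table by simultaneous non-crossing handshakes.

429

Non-crossing handshake pairings of 2n people are counted by C_n; 14 people gives n = 7.
C_7 = C(14,7)/8 = 3432/8 = 429.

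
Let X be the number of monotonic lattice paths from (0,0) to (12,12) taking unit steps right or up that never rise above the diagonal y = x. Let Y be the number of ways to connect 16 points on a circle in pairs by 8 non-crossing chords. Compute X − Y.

206582

Monotone paths in an n×n grid that stay weakly below the diagonal are counted by C_n; here n = 12. So X = C_12 = 208012.
Non-crossing perfect matchings of 2n points on a circle are counted by C_n; with 16 points, n = 8. So Y = C_8 = 1430.
X − Y = 208012 − 1430 = 206582.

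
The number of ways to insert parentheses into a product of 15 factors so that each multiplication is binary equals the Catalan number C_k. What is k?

14

Bracketing 15 factors into binary products is counted by C_{15−1} = C_14.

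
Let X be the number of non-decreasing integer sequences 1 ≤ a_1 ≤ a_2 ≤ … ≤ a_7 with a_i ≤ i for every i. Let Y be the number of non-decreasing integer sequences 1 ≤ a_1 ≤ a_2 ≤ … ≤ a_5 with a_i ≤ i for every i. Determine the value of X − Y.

387

Weakly increasing sequences with a_i ≤ i biject with Dyck paths of semilength 7, so there are C_7. So X = C_7 = 429.
Weakly increasing sequences with a_i ≤ i biject with Dyck paths of semilength 5, so there are C_5. So Y = C_5 = 42.
X − Y = 429 − 42 = 387.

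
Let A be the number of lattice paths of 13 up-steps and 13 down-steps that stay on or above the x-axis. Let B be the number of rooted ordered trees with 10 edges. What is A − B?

726104

Paths of 13 up- and 13 down-steps that never dip below the axis are Dyck paths; their count is C_13. So A = C_13 = 742900.
A rooted plane tree with 10 edges has 11 nodes, and the count is C_10. So B = C_10 = 16796.
A − B = 742900 − 16796 = 726104.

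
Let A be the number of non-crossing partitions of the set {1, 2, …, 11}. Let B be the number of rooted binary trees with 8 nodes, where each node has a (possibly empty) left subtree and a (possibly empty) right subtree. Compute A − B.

57356

The non-crossing partitions of [11] form a lattice of size C_11. So A = C_11 = 58786.
Rooted binary trees with 8 nodes (each child slot possibly empty) number C_8. So B = C_8 = 1430.
A − B = 58786 − 1430 = 57356.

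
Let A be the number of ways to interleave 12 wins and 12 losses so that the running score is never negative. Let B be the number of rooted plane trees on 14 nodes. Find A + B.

Reading a vote for the leader as '(' and for the other as ')' turns such a sequence into a balanced string of 12 pairs, so the count is C_12. So A = C_12 = 208012.
A rooted plane tree on 14 nodes has 13 edges, and such trees are counted by C_13. So B = C_13 = 742900.
A + B = 208012 + 742900 = 950912.

950912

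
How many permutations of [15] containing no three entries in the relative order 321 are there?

Permutations of [n] avoiding any single length-3 pattern are counted by C_n; here n = 15.
C_15 = C(30,15)/16 = 155117520/16 = 9694845.

9694845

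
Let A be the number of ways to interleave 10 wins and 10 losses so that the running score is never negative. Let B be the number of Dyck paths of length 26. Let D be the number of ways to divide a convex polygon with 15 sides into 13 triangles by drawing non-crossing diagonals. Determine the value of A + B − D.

Ballot sequences with n votes each where one side never trails are Dyck words, counted by C_n; here n = 10. So A = C_10 = 16796.
Dyck paths of semilength n (length 2n) are counted by C_n; here n = 13. So B = C_13 = 742900.
Triangulations of a convex m-gon are counted by C_{m−2}; with m = 15 this is C_13. So D = C_13 = 742900.
A + B − D = 16796 + 742900 − 742900 = 16796.

16796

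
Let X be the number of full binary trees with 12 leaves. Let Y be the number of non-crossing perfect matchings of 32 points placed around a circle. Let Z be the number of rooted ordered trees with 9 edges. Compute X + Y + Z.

35421318

A full binary tree with L leaves has L−1 internal nodes and is counted by C_{L−1}; L = 12 gives C_11. So X = C_11 = 58786.
Non-crossing perfect matchings of 2n points on a circle are counted by C_n; with 32 points, n = 16. So Y = C_16 = 35357670.
Rooted ordered trees with n edges are counted by C_n; here n = 9. So Z = C_9 = 4862.
X + Y + Z = 58786 + 35357670 + 4862 = 35421318.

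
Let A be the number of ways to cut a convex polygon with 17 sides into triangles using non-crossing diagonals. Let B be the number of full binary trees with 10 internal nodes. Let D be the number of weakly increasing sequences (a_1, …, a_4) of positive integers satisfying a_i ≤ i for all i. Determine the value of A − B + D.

Triangulations of a convex m-gon are counted by C_{m−2}; with m = 17 this is C_15. So A = C_15 = 9694845.
Full binary trees with n internal nodes are counted by C_n; here n = 10. So B = C_10 = 16796.
Such sub-staircase sequences of length n are counted by C_n; here n = 4. So D = C_4 = 14.
A − B + D = 9694845 − 16796 + 14 = 9678063.

9678063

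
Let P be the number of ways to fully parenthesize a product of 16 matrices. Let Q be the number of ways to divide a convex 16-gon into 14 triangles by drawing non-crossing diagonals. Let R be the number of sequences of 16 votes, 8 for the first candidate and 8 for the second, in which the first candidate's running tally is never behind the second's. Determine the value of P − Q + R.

Parenthesizations of m factors correspond to full binary trees with m leaves, counted by C_{m−1}; m = 16 gives C_15. So P = C_15 = 9694845.
Triangulations of a convex m-gon are counted by C_{m−2}; with m = 16 this is C_14. So Q = C_14 = 2674440.
Ballot sequences with n votes each where one side never trails are Dyck words, counted by C_n; here n = 8. So R = C_8 = 1430.
P − Q + R = 9694845 − 2674440 + 1430 = 7021835.

7021835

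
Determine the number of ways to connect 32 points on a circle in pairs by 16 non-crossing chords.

Non-crossing perfect matchings of 2n points on a circle are counted by C_n; with 32 points, n = 16.
C_16 = C_15 · 2(2·15+1)/(15+2) = 9694845 · 62/17 = 35357670.

35357670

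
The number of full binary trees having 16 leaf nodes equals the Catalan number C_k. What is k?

15

Full binary trees with 16 leaves have 16−1 = 15 internal nodes, so there are C_15 of them.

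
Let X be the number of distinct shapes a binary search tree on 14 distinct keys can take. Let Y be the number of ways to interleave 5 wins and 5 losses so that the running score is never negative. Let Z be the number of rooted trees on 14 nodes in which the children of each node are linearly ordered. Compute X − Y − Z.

1931498

Rooted binary trees with 14 nodes (each child slot possibly empty) number C_14. So X = C_14 = 2674440.
Reading a vote for the leader as '(' and for the other as ')' turns such a sequence into a balanced string of 5 pairs, so the count is C_5. So Y = C_5 = 42.
Rooted ordered (plane) trees on m nodes have m−1 edges and are counted by C_{m−1}; m = 14 gives C_13. So Z = C_13 = 742900.
X − Y − Z = 2674440 − 42 − 742900 = 1931498.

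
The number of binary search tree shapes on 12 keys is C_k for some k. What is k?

12

Rooted binary trees with 12 nodes (each child slot possibly empty) number C_12.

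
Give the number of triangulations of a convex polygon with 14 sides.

208012

The number of triangulations of a 14-gon is the Catalan number C_12 (index = sides − 2).
C_12 = C(24,12)/13 = 2704156/13 = 208012.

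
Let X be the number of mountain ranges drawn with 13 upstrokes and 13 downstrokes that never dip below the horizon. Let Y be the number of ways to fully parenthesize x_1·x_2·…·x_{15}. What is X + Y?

3417340

Dyck paths of semilength n (length 2n) are counted by C_n; here n = 13. So X = C_13 = 742900.
Ways to associate a product of 15 factors correspond to binary trees on 15 leaves, so the count is C_14. So Y = C_14 = 2674440.
X + Y = 742900 + 2674440 = 3417340.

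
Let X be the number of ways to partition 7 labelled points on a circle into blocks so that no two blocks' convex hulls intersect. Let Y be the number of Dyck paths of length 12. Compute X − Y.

297

The non-crossing partitions of [7] form a lattice of size C_7. So X = C_7 = 429.
Dyck paths of semilength n (length 2n) are counted by C_n; here n = 6. So Y = C_6 = 132.
X − Y = 429 − 132 = 297.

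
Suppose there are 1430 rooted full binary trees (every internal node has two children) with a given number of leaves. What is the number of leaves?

Full binary trees with L leaves are counted by C_{L−1}, and C_8 = 1430.
So the index is 8, and the number of leaves is 8 + 1 = 9.

9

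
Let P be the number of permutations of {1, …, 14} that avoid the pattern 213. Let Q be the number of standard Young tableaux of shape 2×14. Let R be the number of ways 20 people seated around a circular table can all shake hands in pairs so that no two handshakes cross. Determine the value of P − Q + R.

16796

Permutations of [n] avoiding any single length-3 pattern are counted by C_n; here n = 14. So P = C_14 = 2674440.
By the hook-length formula (or a Dyck-path bijection), SYT of shape 2×14 number C_14. So Q = C_14 = 2674440.
Non-crossing handshake pairings of 2n people are counted by C_n; 20 people gives n = 10. So R = C_10 = 16796.
P − Q + R = 2674440 − 2674440 + 16796 = 16796.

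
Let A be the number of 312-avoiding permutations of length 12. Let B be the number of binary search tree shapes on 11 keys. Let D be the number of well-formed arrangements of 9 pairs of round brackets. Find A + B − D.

Permutations of [n] avoiding any single length-3 pattern are counted by C_n; here n = 12. So A = C_12 = 208012.
Rooted binary trees with 11 nodes (each child slot possibly empty) number C_11. So B = C_11 = 58786.
A balanced arrangement of 9 bracket pairs is a Dyck word of semilength 9, so the count is C_9. So D = C_9 = 4862.
A + B − D = 208012 + 58786 − 4862 = 261936.

261936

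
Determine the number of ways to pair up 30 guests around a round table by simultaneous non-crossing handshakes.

9694845

With 30 = 2·15 people, non-crossing handshake pairings are non-crossing perfect matchings on a circle, counted by C_15.
C_15 = C(30,15)/16 = 155117520/16 = 9694845.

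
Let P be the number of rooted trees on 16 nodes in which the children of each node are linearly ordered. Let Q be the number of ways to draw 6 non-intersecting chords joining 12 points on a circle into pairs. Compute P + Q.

A rooted plane tree on 16 nodes has 15 edges, and such trees are counted by C_15. So P = C_15 = 9694845.
Non-crossing perfect matchings of 2n points on a circle are counted by C_n; with 12 points, n = 6. So Q = C_6 = 132.
P + Q = 9694845 + 132 = 9694977.

9694977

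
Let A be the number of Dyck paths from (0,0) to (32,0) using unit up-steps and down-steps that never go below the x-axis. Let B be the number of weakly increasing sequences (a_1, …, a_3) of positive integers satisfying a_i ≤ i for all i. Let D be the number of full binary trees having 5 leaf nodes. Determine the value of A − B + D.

35357679

A Dyck path with 16 up-steps and 16 down-steps has semilength 16, so there are C_16 of them. So A = C_16 = 35357670.
Such sub-staircase sequences of length n are counted by C_n; here n = 3. So B = C_3 = 5.
A full binary tree with L leaves has L−1 internal nodes and is counted by C_{L−1}; L = 5 gives C_4. So D = C_4 = 14.
A − B + D = 35357670 − 5 + 14 = 35357679.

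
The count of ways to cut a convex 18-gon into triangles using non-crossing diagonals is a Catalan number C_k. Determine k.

16

Triangulations of a convex m-gon are counted by C_{m−2}; with m = 18 this is C_16.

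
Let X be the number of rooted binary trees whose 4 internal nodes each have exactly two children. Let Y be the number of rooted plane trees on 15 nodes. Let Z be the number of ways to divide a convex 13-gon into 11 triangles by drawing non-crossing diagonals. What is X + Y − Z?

2615668

The number of full binary trees on 4 internal nodes is the Catalan number C_4. So X = C_4 = 14.
Rooted ordered (plane) trees on m nodes have m−1 edges and are counted by C_{m−1}; m = 15 gives C_14. So Y = C_14 = 2674440.
Triangulations of a convex m-gon are counted by C_{m−2}; with m = 13 this is C_11. So Z = C_11 = 58786.
X + Y − Z = 14 + 2674440 − 58786 = 2615668.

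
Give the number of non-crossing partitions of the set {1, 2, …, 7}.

The non-crossing partitions of [7] form a lattice of size C_7.
C_7 = C(14,7)/8 = 3432/8 = 429.

429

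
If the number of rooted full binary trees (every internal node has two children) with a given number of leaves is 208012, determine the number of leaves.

13

Full binary trees with L leaves are counted by C_{L−1}; 208012 = C_12.
So the index is 12, and the number of leaves is 12 + 1 = 13.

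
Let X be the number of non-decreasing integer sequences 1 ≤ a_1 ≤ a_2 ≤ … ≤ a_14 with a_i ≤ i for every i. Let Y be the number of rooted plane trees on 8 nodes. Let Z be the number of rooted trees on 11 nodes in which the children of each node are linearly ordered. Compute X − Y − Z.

2657215

Weakly increasing sequences with a_i ≤ i biject with Dyck paths of semilength 14, so there are C_14. So X = C_14 = 2674440.
A rooted plane tree on 8 nodes has 7 edges, and such trees are counted by C_7. So Y = C_7 = 429.
A rooted plane tree on 11 nodes has 10 edges, and such trees are counted by C_10. So Z = C_10 = 16796.
X − Y − Z = 2674440 − 429 − 16796 = 2657215.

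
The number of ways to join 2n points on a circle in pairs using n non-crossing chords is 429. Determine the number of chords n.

Non-crossing pairings of 2n points on a circle are counted by C_n, and C_7 = 429.

7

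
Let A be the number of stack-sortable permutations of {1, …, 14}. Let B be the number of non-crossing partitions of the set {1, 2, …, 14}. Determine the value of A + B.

5348880

By Knuth's characterisation, the stack-sortable permutations of length 14 are the 231-avoiders, numbering C_14. So A = C_14 = 2674440.
The non-crossing partitions of [14] form a lattice of size C_14. So B = C_14 = 2674440.
A + B = 2674440 + 2674440 = 5348880.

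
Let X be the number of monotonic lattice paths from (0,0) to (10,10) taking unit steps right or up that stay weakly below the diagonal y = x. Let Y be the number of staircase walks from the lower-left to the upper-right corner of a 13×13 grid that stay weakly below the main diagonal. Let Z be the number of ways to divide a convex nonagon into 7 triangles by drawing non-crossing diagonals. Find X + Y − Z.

Monotone paths in an n×n grid that stay weakly below the diagonal are counted by C_n; here n = 10. So X = C_10 = 16796.
Monotone paths in an n×n grid that stay weakly below the diagonal are counted by C_n; here n = 13. So Y = C_13 = 742900.
Triangulations of a convex m-gon are counted by C_{m−2}; with m = 9 this is C_7. So Z = C_7 = 429.
X + Y − Z = 16796 + 742900 − 429 = 759267.

759267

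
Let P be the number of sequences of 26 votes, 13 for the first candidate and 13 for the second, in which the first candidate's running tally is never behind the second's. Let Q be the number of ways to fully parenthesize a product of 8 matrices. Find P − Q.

Reading a vote for the leader as '(' and for the other as ')' turns such a sequence into a balanced string of 13 pairs, so the count is C_13. So P = C_13 = 742900.
Bracketing 8 factors into binary products is counted by C_{8−1} = C_7. So Q = C_7 = 429.
P − Q = 742900 − 429 = 742471.

742471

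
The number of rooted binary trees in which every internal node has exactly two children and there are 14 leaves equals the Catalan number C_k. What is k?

13

A full binary tree with L leaves has L−1 internal nodes and is counted by C_{L−1}; L = 14 gives C_13.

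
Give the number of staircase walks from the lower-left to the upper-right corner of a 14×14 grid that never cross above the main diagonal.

2674440

Monotone paths in an n×n grid that stay weakly below the diagonal are counted by C_n; here n = 14.
C_14 = C_13 · 2(2·13+1)/(13+2) = 742900 · 54/15 = 2674440.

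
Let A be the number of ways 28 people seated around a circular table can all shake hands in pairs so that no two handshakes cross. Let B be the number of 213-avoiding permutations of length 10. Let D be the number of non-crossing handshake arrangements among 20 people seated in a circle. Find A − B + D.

2674440

With 28 = 2·14 people, non-crossing handshake pairings are non-crossing perfect matchings on a circle, counted by C_14. So A = C_14 = 2674440.
For any fixed pattern of length 3, the pattern-avoiding permutations of [10] number C_10. So B = C_10 = 16796.
With 20 = 2·10 people, non-crossing handshake pairings are non-crossing perfect matchings on a circle, counted by C_10. So D = C_10 = 16796.
A − B + D = 2674440 − 16796 + 16796 = 2674440.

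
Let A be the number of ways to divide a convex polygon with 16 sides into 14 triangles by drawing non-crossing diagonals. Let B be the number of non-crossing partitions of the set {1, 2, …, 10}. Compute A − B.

2657644

Triangulations of a convex m-gon are counted by C_{m−2}; with m = 16 this is C_14. So A = C_14 = 2674440.
Non-crossing partitions of an n-element set are counted by C_n; here n = 10. So B = C_10 = 16796.
A − B = 2674440 − 16796 = 2657644.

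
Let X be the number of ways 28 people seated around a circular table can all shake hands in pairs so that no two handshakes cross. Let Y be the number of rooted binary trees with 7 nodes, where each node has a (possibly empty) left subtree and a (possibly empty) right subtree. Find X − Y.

2674011

Non-crossing handshake pairings of 2n people are counted by C_n; 28 people gives n = 14. So X = C_14 = 2674440.
Rooted binary trees with 7 nodes (each child slot possibly empty) number C_7. So Y = C_7 = 429.
X − Y = 2674440 − 429 = 2674011.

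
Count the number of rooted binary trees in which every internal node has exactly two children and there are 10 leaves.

A full binary tree with L leaves has L−1 internal nodes and is counted by C_{L−1}; L = 10 gives C_9.
C_9 = C(18,9)/10 = 48620/10 = 4862.

4862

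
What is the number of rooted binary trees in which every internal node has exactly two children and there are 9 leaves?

1430

Full binary trees with 9 leaves have 9−1 = 8 internal nodes, so there are C_8 of them.
C_8 = C(16,8)/9 = 12870/9 = 1430.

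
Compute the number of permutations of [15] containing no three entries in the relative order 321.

Permutations of [n] avoiding any single length-3 pattern are counted by C_n; here n = 15.
C_15 = C_14 · 2(2·14+1)/(14+2) = 2674440 · 58/16 = 9694845.

9694845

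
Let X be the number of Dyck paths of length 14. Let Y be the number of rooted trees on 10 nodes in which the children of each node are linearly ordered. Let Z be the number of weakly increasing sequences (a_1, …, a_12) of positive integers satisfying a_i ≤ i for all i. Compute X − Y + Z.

203579

Paths of 7 up- and 7 down-steps that never dip below the axis are Dyck paths; their count is C_7. So X = C_7 = 429.
A rooted plane tree on 10 nodes has 9 edges, and such trees are counted by C_9. So Y = C_9 = 4862.
Such sub-staircase sequences of length n are counted by C_n; here n = 12. So Z = C_12 = 208012.
X − Y + Z = 429 − 4862 + 208012 = 203579.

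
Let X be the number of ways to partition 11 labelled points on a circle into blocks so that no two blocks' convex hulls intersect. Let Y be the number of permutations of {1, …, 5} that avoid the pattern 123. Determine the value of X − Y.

58744

The non-crossing partitions of [11] form a lattice of size C_11. So X = C_11 = 58786.
For any fixed pattern of length 3, the pattern-avoiding permutations of [5] number C_5. So Y = C_5 = 42.
X − Y = 58786 − 42 = 58744.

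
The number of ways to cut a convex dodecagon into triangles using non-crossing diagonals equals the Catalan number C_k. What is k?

10

Triangulations of a convex m-gon are counted by C_{m−2}; with m = 12 this is C_10.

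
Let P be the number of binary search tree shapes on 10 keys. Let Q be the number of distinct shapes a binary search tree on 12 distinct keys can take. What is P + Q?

There are C_n binary search tree shapes on n keys; with n = 10 that is C_10. So P = C_10 = 16796.
Binary trees (left/right distinguished) on n nodes are counted by C_n; here n = 12. So Q = C_12 = 208012.
P + Q = 16796 + 208012 = 224808.

224808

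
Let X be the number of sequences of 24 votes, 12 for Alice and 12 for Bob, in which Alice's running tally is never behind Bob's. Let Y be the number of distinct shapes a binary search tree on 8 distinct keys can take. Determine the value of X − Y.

Reading a vote for the leader as '(' and for the other as ')' turns such a sequence into a balanced string of 12 pairs, so the count is C_12. So X = C_12 = 208012.
There are C_n binary search tree shapes on n keys; with n = 8 that is C_8. So Y = C_8 = 1430.
X − Y = 208012 − 1430 = 206582.

206582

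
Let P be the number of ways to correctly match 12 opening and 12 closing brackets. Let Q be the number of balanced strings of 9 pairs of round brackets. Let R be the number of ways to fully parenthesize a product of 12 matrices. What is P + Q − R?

Balanced strings of n pairs of brackets are counted by C_n; here n = 12. So P = C_12 = 208012.
A balanced arrangement of 9 bracket pairs is a Dyck word of semilength 9, so the count is C_9. So Q = C_9 = 4862.
Bracketing 12 factors into binary products is counted by C_{12−1} = C_11. So R = C_11 = 58786.
P + Q − R = 208012 + 4862 − 58786 = 154088.

154088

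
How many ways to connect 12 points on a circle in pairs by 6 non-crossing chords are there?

Non-crossing perfect matchings of 2n points on a circle are counted by C_n; with 12 points, n = 6.
C_6 = C(12,6)/7 = 924/7 = 132.

132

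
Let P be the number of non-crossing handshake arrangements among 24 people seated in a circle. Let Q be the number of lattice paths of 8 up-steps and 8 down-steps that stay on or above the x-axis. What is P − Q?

206582

Non-crossing handshake pairings of 2n people are counted by C_n; 24 people gives n = 12. So P = C_12 = 208012.
Paths of 8 up- and 8 down-steps that never dip below the axis are Dyck paths; their count is C_8. So Q = C_8 = 1430.
P − Q = 208012 − 1430 = 206582.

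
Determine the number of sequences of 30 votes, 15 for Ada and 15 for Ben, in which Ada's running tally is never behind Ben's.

9694845

Ballot sequences with n votes each where one side never trails are Dyck words, counted by C_n; here n = 15.
C_15 = 9694845.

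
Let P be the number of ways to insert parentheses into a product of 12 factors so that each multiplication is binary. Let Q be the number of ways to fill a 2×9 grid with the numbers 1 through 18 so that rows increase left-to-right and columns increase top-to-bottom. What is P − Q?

53924

Bracketing 12 factors into binary products is counted by C_{12−1} = C_11. So P = C_11 = 58786.
Standard Young tableaux of shape 2×n are counted by C_n; here n = 9. So Q = C_9 = 4862.
P − Q = 58786 − 4862 = 53924.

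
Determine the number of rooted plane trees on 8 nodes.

A rooted plane tree on 8 nodes has 7 edges, and such trees are counted by C_7.
C_7 = C(14,7)/8 = 3432/8 = 429.

429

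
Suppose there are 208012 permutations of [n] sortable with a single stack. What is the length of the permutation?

Stack-sortable permutations of [n] are counted by C_n; 208012 = C_12.

12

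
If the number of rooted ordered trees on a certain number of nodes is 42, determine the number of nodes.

Rooted ordered trees on m nodes are counted by C_{m−1}; 42 = C_5.
So the index is 5, and the number of nodes is 5 + 1 = 6.

6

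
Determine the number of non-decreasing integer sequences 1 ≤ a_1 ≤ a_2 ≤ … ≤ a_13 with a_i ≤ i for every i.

Such sub-staircase sequences of length n are counted by C_n; here n = 13.
C_13 = C(26,13)/14 = 10400600/14 = 742900.

742900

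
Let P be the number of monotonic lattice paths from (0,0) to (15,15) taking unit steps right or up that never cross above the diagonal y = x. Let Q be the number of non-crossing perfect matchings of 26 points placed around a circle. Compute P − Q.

8951945

Sub-diagonal monotone paths from (0,0) to (15,15) biject with Dyck paths of semilength 15, giving C_15. So P = C_15 = 9694845.
Pairing 26 circle points by 13 non-crossing chords gives C_13 matchings. So Q = C_13 = 742900.
P − Q = 9694845 − 742900 = 8951945.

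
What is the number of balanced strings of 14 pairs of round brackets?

2674440

With 14 pairs the number of balanced bracket strings is the Catalan number C_14.
C_14 = C(28,14)/15 = 40116600/15 = 2674440.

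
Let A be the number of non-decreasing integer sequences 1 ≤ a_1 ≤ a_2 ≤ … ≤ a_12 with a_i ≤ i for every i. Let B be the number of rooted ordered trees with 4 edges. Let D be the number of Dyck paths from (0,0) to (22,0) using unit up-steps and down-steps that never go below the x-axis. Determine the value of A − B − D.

Weakly increasing sequences with a_i ≤ i biject with Dyck paths of semilength 12, so there are C_12. So A = C_12 = 208012.
Rooted ordered trees with n edges are counted by C_n; here n = 4. So B = C_4 = 14.
Paths of 11 up- and 11 down-steps that never dip below the axis are Dyck paths; their count is C_11. So D = C_11 = 58786.
A − B − D = 208012 − 14 − 58786 = 149212.

149212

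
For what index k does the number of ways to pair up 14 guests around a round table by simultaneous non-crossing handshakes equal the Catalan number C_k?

With 14 = 2·7 people, non-crossing handshake pairings are non-crossing perfect matchings on a circle, counted by C_7.

7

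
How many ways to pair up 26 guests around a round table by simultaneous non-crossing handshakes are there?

742900

With 26 = 2·13 people, non-crossing handshake pairings are non-crossing perfect matchings on a circle, counted by C_13.
C_13 = C(26,13)/14 = 10400600/14 = 742900.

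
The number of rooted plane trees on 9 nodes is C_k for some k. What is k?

8

Rooted ordered (plane) trees on m nodes have m−1 edges and are counted by C_{m−1}; m = 9 gives C_8.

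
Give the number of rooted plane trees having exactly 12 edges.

Rooted ordered trees with n edges are counted by C_n; here n = 12.
C_12 = C_11 · 2(2·11+1)/(11+2) = 58786 · 46/13 = 208012.

208012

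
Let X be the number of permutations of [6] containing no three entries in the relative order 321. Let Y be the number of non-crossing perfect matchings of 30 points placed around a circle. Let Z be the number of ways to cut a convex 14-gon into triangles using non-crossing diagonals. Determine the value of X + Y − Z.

9486965

For any fixed pattern of length 3, the pattern-avoiding permutations of [6] number C_6. So X = C_6 = 132.
Non-crossing perfect matchings of 2n points on a circle are counted by C_n; with 30 points, n = 15. So Y = C_15 = 9694845.
A convex 14-gon is triangulated into 12 triangles, and the number of such triangulations is the Catalan number C_{14−2} = C_12. So Z = C_12 = 208012.
X + Y − Z = 132 + 9694845 − 208012 = 9486965.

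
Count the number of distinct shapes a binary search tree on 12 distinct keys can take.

Rooted binary trees with 12 nodes (each child slot possibly empty) number C_12.
C_12 = C(24,12)/13 = 2704156/13 = 208012.

208012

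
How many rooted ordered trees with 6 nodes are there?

Rooted ordered (plane) trees on m nodes have m−1 edges and are counted by C_{m−1}; m = 6 gives C_5.
C_5 = C(10,5)/6 = 252/6 = 42.

42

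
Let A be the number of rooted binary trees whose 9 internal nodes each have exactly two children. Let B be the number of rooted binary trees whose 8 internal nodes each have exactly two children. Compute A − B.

3432

Full binary trees with n internal nodes are counted by C_n; here n = 9. So A = C_9 = 4862.
The number of full binary trees on 8 internal nodes is the Catalan number C_8. So B = C_8 = 1430.
A − B = 4862 − 1430 = 3432.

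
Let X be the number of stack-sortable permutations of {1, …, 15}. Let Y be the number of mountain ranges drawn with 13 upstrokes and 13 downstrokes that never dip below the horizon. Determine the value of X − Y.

Stack-sortable permutations are exactly the 231-avoiding ones, counted by C_n; here n = 15. So X = C_15 = 9694845.
A Dyck path with 13 up-steps and 13 down-steps has semilength 13, so there are C_13 of them. So Y = C_13 = 742900.
X − Y = 9694845 − 742900 = 8951945.

8951945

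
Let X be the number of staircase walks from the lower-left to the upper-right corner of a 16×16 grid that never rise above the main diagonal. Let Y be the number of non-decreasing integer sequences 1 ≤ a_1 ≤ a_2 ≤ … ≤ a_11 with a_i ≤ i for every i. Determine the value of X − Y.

35298884

Monotone paths in an n×n grid that stay weakly below the diagonal are counted by C_n; here n = 16. So X = C_16 = 35357670.
Such sub-staircase sequences of length n are counted by C_n; here n = 11. So Y = C_11 = 58786.
X − Y = 35357670 − 58786 = 35298884.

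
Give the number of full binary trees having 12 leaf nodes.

Full binary trees with 12 leaves have 12−1 = 11 internal nodes, so there are C_11 of them.
C_11 = C_10 · 2(2·10+1)/(10+2) = 16796 · 42/12 = 58786.

58786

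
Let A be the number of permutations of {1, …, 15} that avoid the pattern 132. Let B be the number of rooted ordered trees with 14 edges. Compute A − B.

7020405

For any fixed pattern of length 3, the pattern-avoiding permutations of [15] number C_15. So A = C_15 = 9694845.
Rooted ordered trees with n edges are counted by C_n; here n = 14. So B = C_14 = 2674440.
A − B = 9694845 − 2674440 = 7020405.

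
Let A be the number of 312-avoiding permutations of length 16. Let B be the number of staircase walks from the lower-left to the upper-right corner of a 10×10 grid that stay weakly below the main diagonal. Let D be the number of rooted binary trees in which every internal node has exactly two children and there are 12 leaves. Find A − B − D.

For any fixed pattern of length 3, the pattern-avoiding permutations of [16] number C_16. So A = C_16 = 35357670.
Monotone paths in an n×n grid that stay weakly below the diagonal are counted by C_n; here n = 10. So B = C_10 = 16796.
A full binary tree with L leaves has L−1 internal nodes and is counted by C_{L−1}; L = 12 gives C_11. So D = C_11 = 58786.
A − B − D = 35357670 − 16796 − 58786 = 35282088.

35282088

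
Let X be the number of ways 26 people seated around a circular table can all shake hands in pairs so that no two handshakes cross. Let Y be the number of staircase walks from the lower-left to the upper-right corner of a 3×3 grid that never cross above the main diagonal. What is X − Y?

742895

Non-crossing handshake pairings of 2n people are counted by C_n; 26 people gives n = 13. So X = C_13 = 742900.
Monotone paths in an n×n grid that stay weakly below the diagonal are counted by C_n; here n = 3. So Y = C_3 = 5.
X − Y = 742900 − 5 = 742895.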